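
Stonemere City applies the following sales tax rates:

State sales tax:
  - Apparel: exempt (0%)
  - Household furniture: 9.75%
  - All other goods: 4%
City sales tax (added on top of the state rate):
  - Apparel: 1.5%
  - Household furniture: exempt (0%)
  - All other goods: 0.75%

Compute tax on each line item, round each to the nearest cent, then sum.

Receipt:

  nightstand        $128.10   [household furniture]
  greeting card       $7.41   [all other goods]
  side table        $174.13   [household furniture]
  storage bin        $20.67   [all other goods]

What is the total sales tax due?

$30.80

Nightstand $128.10: household furniture → 9.75% + 0% city = 9.75% → $12.49
Greeting card $7.41: all other goods → 4% + 0.75% city = 4.75% → $0.35
Side table $174.13: household furniture → 9.75% + 0% city = 9.75% → $16.98
Storage bin $20.67: all other goods → 4% + 0.75% city = 4.75% → $0.98
Total tax = $12.49 + $0.35 + $16.98 + $0.98 = $30.80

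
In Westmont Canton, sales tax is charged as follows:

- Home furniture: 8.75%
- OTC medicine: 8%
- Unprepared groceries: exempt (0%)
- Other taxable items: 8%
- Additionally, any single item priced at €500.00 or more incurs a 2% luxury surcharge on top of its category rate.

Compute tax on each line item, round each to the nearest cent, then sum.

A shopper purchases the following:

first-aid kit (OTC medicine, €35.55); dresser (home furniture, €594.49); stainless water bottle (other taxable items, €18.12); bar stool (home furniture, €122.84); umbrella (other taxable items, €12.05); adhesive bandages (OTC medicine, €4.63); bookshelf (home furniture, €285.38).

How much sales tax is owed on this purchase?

€105.25

First-aid kit €35.55: OTC medicine → 8% → €2.84
Dresser €594.49: home furniture → 8.75% + 2% surcharge = 10.75% → €63.91
Stainless water bottle €18.12: other taxable items → 8% → €1.45
Bar stool €122.84: home furniture → 8.75% → €10.75
Umbrella €12.05: other taxable items → 8% → €0.96
Adhesive bandages €4.63: OTC medicine → 8% → €0.37
Bookshelf €285.38: home furniture → 8.75% → €24.97
Total tax = €2.84 + €63.91 + €1.45 + €10.75 + €0.96 + €0.37 + €24.97 = €105.25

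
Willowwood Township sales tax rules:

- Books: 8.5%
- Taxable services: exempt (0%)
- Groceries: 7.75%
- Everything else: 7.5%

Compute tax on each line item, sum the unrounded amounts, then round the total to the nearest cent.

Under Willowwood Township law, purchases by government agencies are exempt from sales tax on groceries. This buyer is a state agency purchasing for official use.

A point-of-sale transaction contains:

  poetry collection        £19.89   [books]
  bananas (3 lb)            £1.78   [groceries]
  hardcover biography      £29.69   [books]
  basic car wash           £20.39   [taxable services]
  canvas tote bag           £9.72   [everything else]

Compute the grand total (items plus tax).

£86.41

Poetry collection £19.89: books → 8.5% → £1.69065
Bananas (3 lb) £1.78: groceries, buyer-exempt → 0% → £0.00
Hardcover biography £29.69: books → 8.5% → £2.52365
Basic car wash £20.39: taxable services → 0% → £0.00
Canvas tote bag £9.72: everything else → 7.5% → £0.729
Subtotal = £81.47; unrounded tax = £4.9433 → £4.94; total due = £86.41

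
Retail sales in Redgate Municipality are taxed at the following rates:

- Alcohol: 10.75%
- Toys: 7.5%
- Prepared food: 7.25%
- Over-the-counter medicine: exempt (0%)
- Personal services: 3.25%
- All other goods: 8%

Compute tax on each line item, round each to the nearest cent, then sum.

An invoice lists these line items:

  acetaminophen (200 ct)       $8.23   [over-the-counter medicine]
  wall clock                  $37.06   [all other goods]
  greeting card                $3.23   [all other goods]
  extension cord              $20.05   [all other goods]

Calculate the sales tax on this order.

$4.82

Acetaminophen (200 ct) $8.23: over-the-counter medicine → 0% → $0.00
Wall clock $37.06: all other goods → 8% → $2.96
Greeting card $3.23: all other goods → 8% → $0.26
Extension cord $20.05: all other goods → 8% → $1.60
Total tax = $2.96 + $0.26 + $1.60 = $4.82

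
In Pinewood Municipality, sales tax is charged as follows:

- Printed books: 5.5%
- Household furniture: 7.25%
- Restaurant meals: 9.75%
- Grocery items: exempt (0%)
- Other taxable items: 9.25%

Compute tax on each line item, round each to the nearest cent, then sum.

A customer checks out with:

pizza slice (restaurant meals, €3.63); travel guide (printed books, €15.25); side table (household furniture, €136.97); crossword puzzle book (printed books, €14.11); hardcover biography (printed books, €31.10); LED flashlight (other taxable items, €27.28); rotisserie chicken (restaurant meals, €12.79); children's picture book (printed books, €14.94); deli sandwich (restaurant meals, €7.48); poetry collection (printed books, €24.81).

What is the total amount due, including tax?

Pizza slice €3.63: restaurant meals → 9.75% → €0.35
Travel guide €15.25: printed books → 5.5% → €0.84
Side table €136.97: household furniture → 7.25% → €9.93
Crossword puzzle book €14.11: printed books → 5.5% → €0.78
Hardcover biography €31.10: printed books → 5.5% → €1.71
LED flashlight €27.28: other taxable items → 9.25% → €2.52
Rotisserie chicken €12.79: restaurant meals → 9.75% → €1.25
Children's picture book €14.94: printed books → 5.5% → €0.82
Deli sandwich €7.48: restaurant meals → 9.75% → €0.73
Poetry collection €24.81: printed books → 5.5% → €1.36
Subtotal = €288.36; tax = €20.29; total due = €308.65

€308.65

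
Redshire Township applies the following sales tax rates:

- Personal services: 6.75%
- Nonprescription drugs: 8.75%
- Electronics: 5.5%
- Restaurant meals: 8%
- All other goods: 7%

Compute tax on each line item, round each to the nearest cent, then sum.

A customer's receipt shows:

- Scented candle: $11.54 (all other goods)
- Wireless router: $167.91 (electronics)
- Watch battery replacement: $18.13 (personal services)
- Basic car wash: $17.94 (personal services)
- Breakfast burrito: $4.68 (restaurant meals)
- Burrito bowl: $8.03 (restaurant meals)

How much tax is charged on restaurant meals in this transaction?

Breakfast burrito $4.68: restaurant meals → 8% → $0.37
Burrito bowl $8.03: restaurant meals → 8% → $0.64
Tax on restaurant meals = $0.37 + $0.64 = $1.01

$1.01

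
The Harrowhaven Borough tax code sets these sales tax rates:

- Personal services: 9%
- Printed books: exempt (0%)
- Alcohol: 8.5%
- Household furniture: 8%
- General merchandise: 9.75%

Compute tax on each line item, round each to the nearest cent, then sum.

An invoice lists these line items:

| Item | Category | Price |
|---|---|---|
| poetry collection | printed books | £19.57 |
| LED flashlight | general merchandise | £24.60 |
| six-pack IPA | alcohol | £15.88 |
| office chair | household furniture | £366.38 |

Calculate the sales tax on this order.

£33.06

Poetry collection £19.57: printed books → 0% → £0.00
LED flashlight £24.60: general merchandise → 9.75% → £2.40
Six-pack IPA £15.88: alcohol → 8.5% → £1.35
Office chair £366.38: household furniture → 8% → £29.31
Total tax = £2.40 + £1.35 + £29.31 = £33.06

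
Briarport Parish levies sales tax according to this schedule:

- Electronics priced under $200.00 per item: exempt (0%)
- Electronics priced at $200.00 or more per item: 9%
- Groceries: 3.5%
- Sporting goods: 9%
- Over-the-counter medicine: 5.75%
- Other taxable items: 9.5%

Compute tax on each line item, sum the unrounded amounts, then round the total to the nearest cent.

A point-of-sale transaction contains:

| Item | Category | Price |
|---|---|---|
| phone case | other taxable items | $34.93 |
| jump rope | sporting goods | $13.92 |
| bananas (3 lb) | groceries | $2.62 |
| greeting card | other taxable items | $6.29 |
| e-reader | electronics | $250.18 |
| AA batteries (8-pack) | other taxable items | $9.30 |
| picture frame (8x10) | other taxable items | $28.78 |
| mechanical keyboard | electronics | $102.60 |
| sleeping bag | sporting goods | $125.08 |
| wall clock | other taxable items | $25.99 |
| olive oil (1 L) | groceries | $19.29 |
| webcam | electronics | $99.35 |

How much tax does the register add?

Phone case $34.93: other taxable items → 9.5% → $3.31835
Jump rope $13.92: sporting goods → 9% → $1.2528
Bananas (3 lb) $2.62: groceries → 3.5% → $0.0917
Greeting card $6.29: other taxable items → 9.5% → $0.59755
E-reader $250.18: electronics, $200.00 or more → 9% → $22.5162
AA batteries (8-pack) $9.30: other taxable items → 9.5% → $0.8835
Picture frame (8x10) $28.78: other taxable items → 9.5% → $2.7341
Mechanical keyboard $102.60: electronics, under $200.00 → 0% → $0.00
Sleeping bag $125.08: sporting goods → 9% → $11.2572
Wall clock $25.99: other taxable items → 9.5% → $2.46905
Olive oil (1 L) $19.29: groceries → 3.5% → $0.67515
Webcam $99.35: electronics, under $200.00 → 0% → $0.00
Unrounded tax sum = $45.7956 → $45.80

$45.80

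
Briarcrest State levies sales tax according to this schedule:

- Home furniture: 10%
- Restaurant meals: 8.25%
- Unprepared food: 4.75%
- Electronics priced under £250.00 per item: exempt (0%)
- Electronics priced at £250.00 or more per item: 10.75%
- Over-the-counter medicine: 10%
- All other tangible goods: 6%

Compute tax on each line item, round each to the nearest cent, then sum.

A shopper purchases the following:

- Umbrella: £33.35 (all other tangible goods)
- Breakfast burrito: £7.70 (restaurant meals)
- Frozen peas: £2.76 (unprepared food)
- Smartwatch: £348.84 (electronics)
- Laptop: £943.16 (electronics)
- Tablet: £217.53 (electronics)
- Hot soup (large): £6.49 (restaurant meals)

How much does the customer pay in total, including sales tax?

Umbrella £33.35: all other tangible goods → 6% → £2.00
Breakfast burrito £7.70: restaurant meals → 8.25% → £0.64
Frozen peas £2.76: unprepared food → 4.75% → £0.13
Smartwatch £348.84: electronics, £250.00 or more → 10.75% → £37.50
Laptop £943.16: electronics, £250.00 or more → 10.75% → £101.39
Tablet £217.53: electronics, under £250.00 → 0% → £0.00
Hot soup (large) £6.49: restaurant meals → 8.25% → £0.54
Subtotal = £1559.83; tax = £142.20; total due = £1702.03

£1702.03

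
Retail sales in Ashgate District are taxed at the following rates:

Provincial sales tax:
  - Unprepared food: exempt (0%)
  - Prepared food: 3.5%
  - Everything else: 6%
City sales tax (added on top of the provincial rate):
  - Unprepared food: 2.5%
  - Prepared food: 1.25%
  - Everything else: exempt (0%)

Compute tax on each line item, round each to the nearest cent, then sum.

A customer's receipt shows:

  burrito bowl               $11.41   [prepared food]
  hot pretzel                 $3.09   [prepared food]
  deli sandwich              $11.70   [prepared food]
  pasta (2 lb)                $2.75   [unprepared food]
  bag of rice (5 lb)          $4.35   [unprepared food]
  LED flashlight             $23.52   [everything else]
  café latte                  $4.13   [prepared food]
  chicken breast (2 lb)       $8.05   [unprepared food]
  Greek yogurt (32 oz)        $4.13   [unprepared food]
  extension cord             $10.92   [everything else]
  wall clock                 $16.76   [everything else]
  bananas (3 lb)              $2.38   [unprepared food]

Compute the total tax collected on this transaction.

$5.07

Burrito bowl $11.41: prepared food → 3.5% + 1.25% city = 4.75% → $0.54
Hot pretzel $3.09: prepared food → 3.5% + 1.25% city = 4.75% → $0.15
Deli sandwich $11.70: prepared food → 3.5% + 1.25% city = 4.75% → $0.56
Pasta (2 lb) $2.75: unprepared food → 0% + 2.5% city = 2.5% → $0.07
Bag of rice (5 lb) $4.35: unprepared food → 0% + 2.5% city = 2.5% → $0.11
LED flashlight $23.52: everything else → 6% + 0% city = 6% → $1.41
Café latte $4.13: prepared food → 3.5% + 1.25% city = 4.75% → $0.20
Chicken breast (2 lb) $8.05: unprepared food → 0% + 2.5% city = 2.5% → $0.20
Greek yogurt (32 oz) $4.13: unprepared food → 0% + 2.5% city = 2.5% → $0.10
Extension cord $10.92: everything else → 6% + 0% city = 6% → $0.66
Wall clock $16.76: everything else → 6% + 0% city = 6% → $1.01
Bananas (3 lb) $2.38: unprepared food → 0% + 2.5% city = 2.5% → $0.06
Total tax = $0.54 + $0.15 + $0.56 + $0.07 + $0.11 + $1.41 + $0.20 + $0.20 + $0.10 + $0.66 + $1.01 + $0.06 = $5.07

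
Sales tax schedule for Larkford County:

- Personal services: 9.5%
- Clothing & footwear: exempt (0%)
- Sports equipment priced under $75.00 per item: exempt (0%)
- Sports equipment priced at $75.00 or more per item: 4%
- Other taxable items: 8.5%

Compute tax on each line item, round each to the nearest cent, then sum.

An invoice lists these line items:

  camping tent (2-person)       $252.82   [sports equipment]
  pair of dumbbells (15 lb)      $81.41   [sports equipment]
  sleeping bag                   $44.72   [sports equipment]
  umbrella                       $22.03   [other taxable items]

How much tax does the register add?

$15.24

Camping tent (2-person) $252.82: sports equipment, $75.00 or more → 4% → $10.11
Pair of dumbbells (15 lb) $81.41: sports equipment, $75.00 or more → 4% → $3.26
Sleeping bag $44.72: sports equipment, under $75.00 → 0% → $0.00
Umbrella $22.03: other taxable items → 8.5% → $1.87
Total tax = $10.11 + $3.26 + $1.87 = $15.24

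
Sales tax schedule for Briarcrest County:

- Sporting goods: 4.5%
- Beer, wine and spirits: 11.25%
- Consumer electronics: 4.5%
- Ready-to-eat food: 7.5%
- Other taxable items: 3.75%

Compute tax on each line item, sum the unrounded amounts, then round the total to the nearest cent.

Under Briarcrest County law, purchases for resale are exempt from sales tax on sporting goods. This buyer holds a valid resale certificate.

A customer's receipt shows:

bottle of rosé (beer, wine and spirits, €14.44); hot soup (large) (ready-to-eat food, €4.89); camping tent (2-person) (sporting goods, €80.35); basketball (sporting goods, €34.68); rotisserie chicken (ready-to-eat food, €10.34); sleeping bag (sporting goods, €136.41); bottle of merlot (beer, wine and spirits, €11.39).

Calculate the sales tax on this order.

Bottle of rosé €14.44: beer, wine and spirits → 11.25% → €1.6245
Hot soup (large) €4.89: ready-to-eat food → 7.5% → €0.36675
Camping tent (2-person) €80.35: sporting goods, buyer-exempt → 0% → €0.00
Basketball €34.68: sporting goods, buyer-exempt → 0% → €0.00
Rotisserie chicken €10.34: ready-to-eat food → 7.5% → €0.7755
Sleeping bag €136.41: sporting goods, buyer-exempt → 0% → €0.00
Bottle of merlot €11.39: beer, wine and spirits → 11.25% → €1.281375
Unrounded tax sum = €4.048125 → €4.05

€4.05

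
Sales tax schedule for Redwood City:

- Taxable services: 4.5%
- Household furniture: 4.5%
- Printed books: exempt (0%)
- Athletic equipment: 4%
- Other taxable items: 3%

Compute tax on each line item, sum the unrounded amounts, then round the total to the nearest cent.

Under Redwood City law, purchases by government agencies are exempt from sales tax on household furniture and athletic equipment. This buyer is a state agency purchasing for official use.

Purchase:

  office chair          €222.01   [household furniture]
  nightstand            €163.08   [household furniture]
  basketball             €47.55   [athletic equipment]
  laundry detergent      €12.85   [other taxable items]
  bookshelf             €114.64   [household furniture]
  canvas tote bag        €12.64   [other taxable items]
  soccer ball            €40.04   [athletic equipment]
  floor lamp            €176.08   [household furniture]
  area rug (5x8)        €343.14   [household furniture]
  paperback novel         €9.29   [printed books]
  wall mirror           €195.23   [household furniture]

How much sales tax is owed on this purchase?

Office chair €222.01: household furniture, buyer-exempt → 0% → €0.00
Nightstand €163.08: household furniture, buyer-exempt → 0% → €0.00
Basketball €47.55: athletic equipment, buyer-exempt → 0% → €0.00
Laundry detergent €12.85: other taxable items → 3% → €0.3855
Bookshelf €114.64: household furniture, buyer-exempt → 0% → €0.00
Canvas tote bag €12.64: other taxable items → 3% → €0.3792
Soccer ball €40.04: athletic equipment, buyer-exempt → 0% → €0.00
Floor lamp €176.08: household furniture, buyer-exempt → 0% → €0.00
Area rug (5x8) €343.14: household furniture, buyer-exempt → 0% → €0.00
Paperback novel €9.29: printed books → 0% → €0.00
Wall mirror €195.23: household furniture, buyer-exempt → 0% → €0.00
Unrounded tax sum = €0.7647 → €0.76

€0.76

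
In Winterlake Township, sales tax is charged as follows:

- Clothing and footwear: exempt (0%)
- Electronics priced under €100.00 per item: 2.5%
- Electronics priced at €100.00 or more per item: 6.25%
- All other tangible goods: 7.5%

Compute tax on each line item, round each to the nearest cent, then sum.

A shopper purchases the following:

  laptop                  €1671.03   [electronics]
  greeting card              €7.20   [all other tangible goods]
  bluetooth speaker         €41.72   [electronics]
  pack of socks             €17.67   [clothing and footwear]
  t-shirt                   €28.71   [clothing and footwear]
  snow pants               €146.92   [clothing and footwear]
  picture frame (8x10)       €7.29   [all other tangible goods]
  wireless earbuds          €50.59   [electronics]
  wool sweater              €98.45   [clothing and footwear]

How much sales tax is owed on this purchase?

Laptop €1671.03: electronics, €100.00 or more → 6.25% → €104.44
Greeting card €7.20: all other tangible goods → 7.5% → €0.54
Bluetooth speaker €41.72: electronics, under €100.00 → 2.5% → €1.04
Pack of socks €17.67: clothing and footwear → 0% → €0.00
T-shirt €28.71: clothing and footwear → 0% → €0.00
Snow pants €146.92: clothing and footwear → 0% → €0.00
Picture frame (8x10) €7.29: all other tangible goods → 7.5% → €0.55
Wireless earbuds €50.59: electronics, under €100.00 → 2.5% → €1.26
Wool sweater €98.45: clothing and footwear → 0% → €0.00
Total tax = €104.44 + €0.54 + €1.04 + €0.55 + €1.26 = €107.83

€107.83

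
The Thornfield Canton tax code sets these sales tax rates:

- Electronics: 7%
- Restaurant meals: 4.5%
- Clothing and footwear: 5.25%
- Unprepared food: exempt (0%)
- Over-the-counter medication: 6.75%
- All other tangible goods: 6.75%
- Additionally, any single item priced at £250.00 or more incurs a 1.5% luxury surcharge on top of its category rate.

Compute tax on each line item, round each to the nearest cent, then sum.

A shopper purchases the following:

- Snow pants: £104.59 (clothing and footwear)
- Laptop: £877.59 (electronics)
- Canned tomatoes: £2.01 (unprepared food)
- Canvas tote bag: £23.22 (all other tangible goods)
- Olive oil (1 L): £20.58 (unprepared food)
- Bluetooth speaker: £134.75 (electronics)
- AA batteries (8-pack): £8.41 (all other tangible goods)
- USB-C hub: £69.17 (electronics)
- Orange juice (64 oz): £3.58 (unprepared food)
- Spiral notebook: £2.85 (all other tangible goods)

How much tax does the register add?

£96.69

Snow pants £104.59: clothing and footwear → 5.25% → £5.49
Laptop £877.59: electronics → 7% + 1.5% surcharge = 8.5% → £74.60
Canned tomatoes £2.01: unprepared food → 0% → £0.00
Canvas tote bag £23.22: all other tangible goods → 6.75% → £1.57
Olive oil (1 L) £20.58: unprepared food → 0% → £0.00
Bluetooth speaker £134.75: electronics → 7% → £9.43
AA batteries (8-pack) £8.41: all other tangible goods → 6.75% → £0.57
USB-C hub £69.17: electronics → 7% → £4.84
Orange juice (64 oz) £3.58: unprepared food → 0% → £0.00
Spiral notebook £2.85: all other tangible goods → 6.75% → £0.19
Total tax = £5.49 + £74.60 + £1.57 + £9.43 + £0.57 + £4.84 + £0.19 = £96.69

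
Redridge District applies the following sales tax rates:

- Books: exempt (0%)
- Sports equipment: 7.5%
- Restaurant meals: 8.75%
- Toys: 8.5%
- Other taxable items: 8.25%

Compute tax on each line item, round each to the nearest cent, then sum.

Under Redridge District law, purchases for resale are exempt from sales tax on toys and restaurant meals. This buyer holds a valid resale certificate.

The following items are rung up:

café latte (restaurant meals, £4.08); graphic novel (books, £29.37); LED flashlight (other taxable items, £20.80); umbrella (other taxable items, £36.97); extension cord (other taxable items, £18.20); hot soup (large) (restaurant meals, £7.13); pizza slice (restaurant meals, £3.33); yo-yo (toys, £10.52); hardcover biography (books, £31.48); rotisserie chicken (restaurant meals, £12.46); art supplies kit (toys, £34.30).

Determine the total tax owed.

£6.27

Café latte £4.08: restaurant meals, buyer-exempt → 0% → £0.00
Graphic novel £29.37: books → 0% → £0.00
LED flashlight £20.80: other taxable items → 8.25% → £1.72
Umbrella £36.97: other taxable items → 8.25% → £3.05
Extension cord £18.20: other taxable items → 8.25% → £1.50
Hot soup (large) £7.13: restaurant meals, buyer-exempt → 0% → £0.00
Pizza slice £3.33: restaurant meals, buyer-exempt → 0% → £0.00
Yo-yo £10.52: toys, buyer-exempt → 0% → £0.00
Hardcover biography £31.48: books → 0% → £0.00
Rotisserie chicken £12.46: restaurant meals, buyer-exempt → 0% → £0.00
Art supplies kit £34.30: toys, buyer-exempt → 0% → £0.00
Total tax = £1.72 + £3.05 + £1.50 = £6.27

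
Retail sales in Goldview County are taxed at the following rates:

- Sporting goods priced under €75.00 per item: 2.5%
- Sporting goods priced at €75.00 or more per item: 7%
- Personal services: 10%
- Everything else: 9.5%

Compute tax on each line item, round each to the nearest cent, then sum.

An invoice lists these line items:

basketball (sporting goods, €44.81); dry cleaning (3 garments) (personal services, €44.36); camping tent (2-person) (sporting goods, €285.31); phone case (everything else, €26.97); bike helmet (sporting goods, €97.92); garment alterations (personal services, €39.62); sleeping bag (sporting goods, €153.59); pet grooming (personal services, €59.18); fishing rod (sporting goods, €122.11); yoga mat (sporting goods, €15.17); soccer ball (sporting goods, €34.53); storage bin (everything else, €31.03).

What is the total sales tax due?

Basketball €44.81: sporting goods, under €75.00 → 2.5% → €1.12
Dry cleaning (3 garments) €44.36: personal services → 10% → €4.44
Camping tent (2-person) €285.31: sporting goods, €75.00 or more → 7% → €19.97
Phone case €26.97: everything else → 9.5% → €2.56
Bike helmet €97.92: sporting goods, €75.00 or more → 7% → €6.85
Garment alterations €39.62: personal services → 10% → €3.96
Sleeping bag €153.59: sporting goods, €75.00 or more → 7% → €10.75
Pet grooming €59.18: personal services → 10% → €5.92
Fishing rod €122.11: sporting goods, €75.00 or more → 7% → €8.55
Yoga mat €15.17: sporting goods, under €75.00 → 2.5% → €0.38
Soccer ball €34.53: sporting goods, under €75.00 → 2.5% → €0.86
Storage bin €31.03: everything else → 9.5% → €2.95
Total tax = €1.12 + €4.44 + €19.97 + €2.56 + €6.85 + €3.96 + €10.75 + €5.92 + €8.55 + €0.38 + €0.86 + €2.95 = €68.31

€68.31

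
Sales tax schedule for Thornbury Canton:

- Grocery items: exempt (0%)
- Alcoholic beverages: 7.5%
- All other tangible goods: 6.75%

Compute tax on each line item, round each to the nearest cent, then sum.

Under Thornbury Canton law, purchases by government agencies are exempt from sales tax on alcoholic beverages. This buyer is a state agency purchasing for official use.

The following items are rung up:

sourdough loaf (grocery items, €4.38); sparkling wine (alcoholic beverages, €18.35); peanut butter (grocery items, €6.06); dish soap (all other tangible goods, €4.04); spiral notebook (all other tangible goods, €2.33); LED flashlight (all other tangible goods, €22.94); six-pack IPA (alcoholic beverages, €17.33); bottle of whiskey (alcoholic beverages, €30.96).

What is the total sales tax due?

€1.98

Sourdough loaf €4.38: grocery items → 0% → €0.00
Sparkling wine €18.35: alcoholic beverages, buyer-exempt → 0% → €0.00
Peanut butter €6.06: grocery items → 0% → €0.00
Dish soap €4.04: all other tangible goods → 6.75% → €0.27
Spiral notebook €2.33: all other tangible goods → 6.75% → €0.16
LED flashlight €22.94: all other tangible goods → 6.75% → €1.55
Six-pack IPA €17.33: alcoholic beverages, buyer-exempt → 0% → €0.00
Bottle of whiskey €30.96: alcoholic beverages, buyer-exempt → 0% → €0.00
Total tax = €0.27 + €0.16 + €1.55 = €1.98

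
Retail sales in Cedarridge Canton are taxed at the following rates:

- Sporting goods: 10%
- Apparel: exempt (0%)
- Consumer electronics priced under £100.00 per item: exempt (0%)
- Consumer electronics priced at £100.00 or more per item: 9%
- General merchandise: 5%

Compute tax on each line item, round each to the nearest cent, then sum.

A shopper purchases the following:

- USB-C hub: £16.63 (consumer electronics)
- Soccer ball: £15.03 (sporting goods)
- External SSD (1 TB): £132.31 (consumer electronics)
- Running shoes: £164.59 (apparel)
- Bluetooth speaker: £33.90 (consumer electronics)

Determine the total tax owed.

£13.41

USB-C hub £16.63: consumer electronics, under £100.00 → 0% → £0.00
Soccer ball £15.03: sporting goods → 10% → £1.50
External SSD (1 TB) £132.31: consumer electronics, £100.00 or more → 9% → £11.91
Running shoes £164.59: apparel → 0% → £0.00
Bluetooth speaker £33.90: consumer electronics, under £100.00 → 0% → £0.00
Total tax = £1.50 + £11.91 = £13.41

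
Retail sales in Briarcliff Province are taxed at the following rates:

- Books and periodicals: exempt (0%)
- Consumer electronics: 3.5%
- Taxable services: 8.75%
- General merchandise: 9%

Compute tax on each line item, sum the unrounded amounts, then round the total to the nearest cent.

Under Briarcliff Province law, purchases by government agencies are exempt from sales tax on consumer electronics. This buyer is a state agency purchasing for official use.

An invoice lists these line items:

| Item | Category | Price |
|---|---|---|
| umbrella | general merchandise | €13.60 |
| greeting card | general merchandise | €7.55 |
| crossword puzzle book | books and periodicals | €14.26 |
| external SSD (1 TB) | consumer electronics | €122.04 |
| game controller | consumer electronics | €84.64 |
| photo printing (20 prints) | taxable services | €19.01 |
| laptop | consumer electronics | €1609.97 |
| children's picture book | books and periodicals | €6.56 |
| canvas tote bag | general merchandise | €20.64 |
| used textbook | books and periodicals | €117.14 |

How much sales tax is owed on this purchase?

€5.42

Umbrella €13.60: general merchandise → 9% → €1.224
Greeting card €7.55: general merchandise → 9% → €0.6795
Crossword puzzle book €14.26: books and periodicals → 0% → €0.00
External SSD (1 TB) €122.04: consumer electronics, buyer-exempt → 0% → €0.00
Game controller €84.64: consumer electronics, buyer-exempt → 0% → €0.00
Photo printing (20 prints) €19.01: taxable services → 8.75% → €1.663375
Laptop €1609.97: consumer electronics, buyer-exempt → 0% → €0.00
Children's picture book €6.56: books and periodicals → 0% → €0.00
Canvas tote bag €20.64: general merchandise → 9% → €1.8576
Used textbook €117.14: books and periodicals → 0% → €0.00
Unrounded tax sum = €5.424475 → €5.42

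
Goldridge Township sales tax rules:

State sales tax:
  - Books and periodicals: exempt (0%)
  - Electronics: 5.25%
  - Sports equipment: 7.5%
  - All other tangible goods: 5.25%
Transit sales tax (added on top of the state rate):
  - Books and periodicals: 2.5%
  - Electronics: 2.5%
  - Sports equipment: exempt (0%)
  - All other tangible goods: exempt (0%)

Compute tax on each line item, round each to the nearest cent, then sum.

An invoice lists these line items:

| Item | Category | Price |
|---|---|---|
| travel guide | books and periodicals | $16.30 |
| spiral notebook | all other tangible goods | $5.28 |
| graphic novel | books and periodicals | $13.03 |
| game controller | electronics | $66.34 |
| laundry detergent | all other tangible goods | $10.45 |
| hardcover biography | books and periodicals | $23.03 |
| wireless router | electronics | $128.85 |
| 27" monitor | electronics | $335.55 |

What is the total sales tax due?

Travel guide $16.30: books and periodicals → 0% + 2.5% transit = 2.5% → $0.41
Spiral notebook $5.28: all other tangible goods → 5.25% + 0% transit = 5.25% → $0.28
Graphic novel $13.03: books and periodicals → 0% + 2.5% transit = 2.5% → $0.33
Game controller $66.34: electronics → 5.25% + 2.5% transit = 7.75% → $5.14
Laundry detergent $10.45: all other tangible goods → 5.25% + 0% transit = 5.25% → $0.55
Hardcover biography $23.03: books and periodicals → 0% + 2.5% transit = 2.5% → $0.58
Wireless router $128.85: electronics → 5.25% + 2.5% transit = 7.75% → $9.99
27" monitor $335.55: electronics → 5.25% + 2.5% transit = 7.75% → $26.01
Total tax = $0.41 + $0.28 + $0.33 + $5.14 + $0.55 + $0.58 + $9.99 + $26.01 = $43.29

$43.29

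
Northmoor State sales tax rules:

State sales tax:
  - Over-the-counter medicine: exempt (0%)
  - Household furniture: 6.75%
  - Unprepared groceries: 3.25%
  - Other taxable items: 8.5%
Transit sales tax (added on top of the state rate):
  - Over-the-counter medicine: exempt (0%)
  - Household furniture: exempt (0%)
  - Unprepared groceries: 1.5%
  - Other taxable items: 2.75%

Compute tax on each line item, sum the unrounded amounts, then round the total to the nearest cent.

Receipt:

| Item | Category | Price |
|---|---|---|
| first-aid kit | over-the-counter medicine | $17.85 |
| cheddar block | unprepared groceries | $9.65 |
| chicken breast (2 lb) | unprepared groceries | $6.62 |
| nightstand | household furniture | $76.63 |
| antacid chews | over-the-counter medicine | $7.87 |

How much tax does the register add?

First-aid kit $17.85: over-the-counter medicine → 0% + 0% transit = 0% → $0.00
Cheddar block $9.65: unprepared groceries → 3.25% + 1.5% transit = 4.75% → $0.458375
Chicken breast (2 lb) $6.62: unprepared groceries → 3.25% + 1.5% transit = 4.75% → $0.31445
Nightstand $76.63: household furniture → 6.75% + 0% transit = 6.75% → $5.172525
Antacid chews $7.87: over-the-counter medicine → 0% + 0% transit = 0% → $0.00
Unrounded tax sum = $5.94535 → $5.95

$5.95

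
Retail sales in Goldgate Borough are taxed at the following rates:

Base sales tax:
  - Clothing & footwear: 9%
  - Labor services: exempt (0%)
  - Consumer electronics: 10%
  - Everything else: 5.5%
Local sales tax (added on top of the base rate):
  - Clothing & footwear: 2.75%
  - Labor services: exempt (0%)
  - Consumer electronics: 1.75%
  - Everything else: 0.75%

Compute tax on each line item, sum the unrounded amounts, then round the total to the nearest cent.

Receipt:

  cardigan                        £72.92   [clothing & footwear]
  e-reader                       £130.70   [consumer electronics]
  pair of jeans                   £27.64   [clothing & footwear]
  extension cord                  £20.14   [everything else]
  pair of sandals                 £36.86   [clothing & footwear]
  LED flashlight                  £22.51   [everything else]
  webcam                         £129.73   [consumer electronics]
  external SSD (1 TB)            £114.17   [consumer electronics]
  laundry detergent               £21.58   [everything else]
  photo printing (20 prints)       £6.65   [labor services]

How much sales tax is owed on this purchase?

Cardigan £72.92: clothing & footwear → 9% + 2.75% local = 11.75% → £8.5681
E-reader £130.70: consumer electronics → 10% + 1.75% local = 11.75% → £15.35725
Pair of jeans £27.64: clothing & footwear → 9% + 2.75% local = 11.75% → £3.2477
Extension cord £20.14: everything else → 5.5% + 0.75% local = 6.25% → £1.25875
Pair of sandals £36.86: clothing & footwear → 9% + 2.75% local = 11.75% → £4.33105
LED flashlight £22.51: everything else → 5.5% + 0.75% local = 6.25% → £1.406875
Webcam £129.73: consumer electronics → 10% + 1.75% local = 11.75% → £15.243275
External SSD (1 TB) £114.17: consumer electronics → 10% + 1.75% local = 11.75% → £13.414975
Laundry detergent £21.58: everything else → 5.5% + 0.75% local = 6.25% → £1.34875
Photo printing (20 prints) £6.65: labor services → 0% + 0% local = 0% → £0.00
Unrounded tax sum = £64.176725 → £64.18

£64.18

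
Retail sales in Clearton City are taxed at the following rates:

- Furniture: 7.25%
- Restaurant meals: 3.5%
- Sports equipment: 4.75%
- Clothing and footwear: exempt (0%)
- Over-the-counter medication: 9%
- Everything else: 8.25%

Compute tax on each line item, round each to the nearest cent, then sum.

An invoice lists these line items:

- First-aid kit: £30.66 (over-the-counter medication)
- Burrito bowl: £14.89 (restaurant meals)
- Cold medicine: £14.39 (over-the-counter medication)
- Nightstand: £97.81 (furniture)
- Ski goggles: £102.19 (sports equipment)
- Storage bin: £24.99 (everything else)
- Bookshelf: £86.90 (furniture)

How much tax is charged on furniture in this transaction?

£13.39

Nightstand £97.81: furniture → 7.25% → £7.09
Bookshelf £86.90: furniture → 7.25% → £6.30
Tax on furniture = £7.09 + £6.30 = £13.39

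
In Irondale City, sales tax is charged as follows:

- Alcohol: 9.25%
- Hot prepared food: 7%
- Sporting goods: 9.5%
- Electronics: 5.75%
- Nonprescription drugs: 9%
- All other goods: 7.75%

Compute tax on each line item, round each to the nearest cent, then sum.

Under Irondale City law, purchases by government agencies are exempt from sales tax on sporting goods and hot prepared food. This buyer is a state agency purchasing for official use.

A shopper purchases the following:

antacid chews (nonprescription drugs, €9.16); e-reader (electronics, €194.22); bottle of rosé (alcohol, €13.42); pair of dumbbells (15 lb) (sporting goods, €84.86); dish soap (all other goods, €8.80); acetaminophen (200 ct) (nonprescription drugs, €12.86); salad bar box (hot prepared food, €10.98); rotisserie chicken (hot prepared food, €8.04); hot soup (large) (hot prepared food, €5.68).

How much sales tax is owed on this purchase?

Antacid chews €9.16: nonprescription drugs → 9% → €0.82
E-reader €194.22: electronics → 5.75% → €11.17
Bottle of rosé €13.42: alcohol → 9.25% → €1.24
Pair of dumbbells (15 lb) €84.86: sporting goods, buyer-exempt → 0% → €0.00
Dish soap €8.80: all other goods → 7.75% → €0.68
Acetaminophen (200 ct) €12.86: nonprescription drugs → 9% → €1.16
Salad bar box €10.98: hot prepared food, buyer-exempt → 0% → €0.00
Rotisserie chicken €8.04: hot prepared food, buyer-exempt → 0% → €0.00
Hot soup (large) €5.68: hot prepared food, buyer-exempt → 0% → €0.00
Total tax = €0.82 + €11.17 + €1.24 + €0.68 + €1.16 = €15.07

€15.07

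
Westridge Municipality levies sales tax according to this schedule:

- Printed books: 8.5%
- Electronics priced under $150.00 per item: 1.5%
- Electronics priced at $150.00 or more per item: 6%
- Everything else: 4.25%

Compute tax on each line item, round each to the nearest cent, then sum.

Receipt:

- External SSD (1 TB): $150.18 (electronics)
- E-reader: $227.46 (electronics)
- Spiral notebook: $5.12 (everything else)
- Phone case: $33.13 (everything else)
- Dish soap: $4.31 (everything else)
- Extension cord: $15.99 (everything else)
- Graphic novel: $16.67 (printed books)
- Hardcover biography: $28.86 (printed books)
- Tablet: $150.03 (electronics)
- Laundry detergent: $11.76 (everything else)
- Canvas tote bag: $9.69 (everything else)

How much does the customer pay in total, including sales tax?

External SSD (1 TB) $150.18: electronics, $150.00 or more → 6% → $9.01
E-reader $227.46: electronics, $150.00 or more → 6% → $13.65
Spiral notebook $5.12: everything else → 4.25% → $0.22
Phone case $33.13: everything else → 4.25% → $1.41
Dish soap $4.31: everything else → 4.25% → $0.18
Extension cord $15.99: everything else → 4.25% → $0.68
Graphic novel $16.67: printed books → 8.5% → $1.42
Hardcover biography $28.86: printed books → 8.5% → $2.45
Tablet $150.03: electronics, $150.00 or more → 6% → $9.00
Laundry detergent $11.76: everything else → 4.25% → $0.50
Canvas tote bag $9.69: everything else → 4.25% → $0.41
Subtotal = $653.20; tax = $38.93; total due = $692.13

$692.13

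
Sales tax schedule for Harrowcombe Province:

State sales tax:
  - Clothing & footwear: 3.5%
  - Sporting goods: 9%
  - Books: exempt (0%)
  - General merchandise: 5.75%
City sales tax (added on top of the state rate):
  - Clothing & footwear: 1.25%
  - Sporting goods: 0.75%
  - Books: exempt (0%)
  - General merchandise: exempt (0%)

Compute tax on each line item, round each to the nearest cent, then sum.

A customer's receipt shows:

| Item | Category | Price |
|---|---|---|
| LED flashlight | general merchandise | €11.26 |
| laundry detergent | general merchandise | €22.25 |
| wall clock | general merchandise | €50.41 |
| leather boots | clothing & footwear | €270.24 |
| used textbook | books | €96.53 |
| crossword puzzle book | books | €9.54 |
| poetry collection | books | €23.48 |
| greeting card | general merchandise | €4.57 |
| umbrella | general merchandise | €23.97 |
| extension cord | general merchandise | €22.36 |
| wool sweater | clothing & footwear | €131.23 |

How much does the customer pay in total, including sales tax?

€692.67

LED flashlight €11.26: general merchandise → 5.75% + 0% city = 5.75% → €0.65
Laundry detergent €22.25: general merchandise → 5.75% + 0% city = 5.75% → €1.28
Wall clock €50.41: general merchandise → 5.75% + 0% city = 5.75% → €2.90
Leather boots €270.24: clothing & footwear → 3.5% + 1.25% city = 4.75% → €12.84
Used textbook €96.53: books → 0% + 0% city = 0% → €0.00
Crossword puzzle book €9.54: books → 0% + 0% city = 0% → €0.00
Poetry collection €23.48: books → 0% + 0% city = 0% → €0.00
Greeting card €4.57: general merchandise → 5.75% + 0% city = 5.75% → €0.26
Umbrella €23.97: general merchandise → 5.75% + 0% city = 5.75% → €1.38
Extension cord €22.36: general merchandise → 5.75% + 0% city = 5.75% → €1.29
Wool sweater €131.23: clothing & footwear → 3.5% + 1.25% city = 4.75% → €6.23
Subtotal = €665.84; tax = €26.83; total due = €692.67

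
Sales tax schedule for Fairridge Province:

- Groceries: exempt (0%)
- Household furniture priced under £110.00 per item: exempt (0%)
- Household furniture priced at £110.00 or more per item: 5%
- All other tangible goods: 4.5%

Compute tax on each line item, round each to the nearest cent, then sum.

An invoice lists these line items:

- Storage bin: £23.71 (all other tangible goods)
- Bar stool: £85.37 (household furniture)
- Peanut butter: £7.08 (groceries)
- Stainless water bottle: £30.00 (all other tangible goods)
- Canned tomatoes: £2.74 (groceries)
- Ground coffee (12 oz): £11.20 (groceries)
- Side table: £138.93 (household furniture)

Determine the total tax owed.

Storage bin £23.71: all other tangible goods → 4.5% → £1.07
Bar stool £85.37: household furniture, under £110.00 → 0% → £0.00
Peanut butter £7.08: groceries → 0% → £0.00
Stainless water bottle £30.00: all other tangible goods → 4.5% → £1.35
Canned tomatoes £2.74: groceries → 0% → £0.00
Ground coffee (12 oz) £11.20: groceries → 0% → £0.00
Side table £138.93: household furniture, £110.00 or more → 5% → £6.95
Total tax = £1.07 + £1.35 + £6.95 = £9.37

£9.37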